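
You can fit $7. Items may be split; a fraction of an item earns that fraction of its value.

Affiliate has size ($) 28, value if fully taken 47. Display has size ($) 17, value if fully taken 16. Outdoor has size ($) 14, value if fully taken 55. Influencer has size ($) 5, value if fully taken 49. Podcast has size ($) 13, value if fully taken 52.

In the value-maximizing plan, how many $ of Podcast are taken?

Best value per unit of size first: Influencer 49/5≈9.8, Podcast 52/13≈4, Outdoor 55/14≈3.93, Affiliate 47/28≈1.68, Display 16/17≈0.941.
Take all of Influencer (5 $, value 49) — 2 $ left.
Fill the last 2 $ with part of Podcast: 2/13 of it earns 8.

2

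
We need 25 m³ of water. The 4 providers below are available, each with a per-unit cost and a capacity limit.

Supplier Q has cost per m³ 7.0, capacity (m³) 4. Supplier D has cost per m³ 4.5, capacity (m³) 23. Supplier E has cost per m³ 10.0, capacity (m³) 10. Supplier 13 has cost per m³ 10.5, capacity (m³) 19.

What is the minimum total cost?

Cheapest first:
Supplier D (4.5): use full 23 → 2 m³ to go.
Supplier Q (7.0): take the remaining 2 → done.
Supplier E, Supplier 13: unused.
Cost = 23×4.5 + 2×7.0 = 117.5.

117.5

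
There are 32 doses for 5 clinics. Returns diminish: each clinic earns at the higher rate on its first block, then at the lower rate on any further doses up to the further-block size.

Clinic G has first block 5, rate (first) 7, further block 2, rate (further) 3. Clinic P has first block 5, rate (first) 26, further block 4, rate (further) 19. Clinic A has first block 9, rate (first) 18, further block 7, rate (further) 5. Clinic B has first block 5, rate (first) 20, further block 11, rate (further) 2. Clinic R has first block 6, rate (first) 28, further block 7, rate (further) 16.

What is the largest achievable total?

Treat each block as its own option and order by rate: Clinic R/T1 28 > Clinic P/T1 26 > Clinic B/T1 20 > Clinic P/T2 19 > Clinic A/T1 18 > Clinic R/T2 16 > Clinic G/T1 7 > Clinic A/T2 5 > Clinic G/T2 3 > Clinic B/T2 2.
Clinic R/T1 (28): +6 ; 26 left.
Clinic P T1 at 26: fill all 5 ; 21 left.
Fill Clinic B T1 block (5 at 20) ; 16 left.
Clinic P T2 at 19: fill all 4 ; 12 left.
Fill Clinic A T1 block (9 at 18) ; 3 left.
3 remain; put them into Clinic R T2 at 16.
Total = 28×6 + 26×5 + 20×5 + 19×4 + 18×9 + 16×3 = 684.

684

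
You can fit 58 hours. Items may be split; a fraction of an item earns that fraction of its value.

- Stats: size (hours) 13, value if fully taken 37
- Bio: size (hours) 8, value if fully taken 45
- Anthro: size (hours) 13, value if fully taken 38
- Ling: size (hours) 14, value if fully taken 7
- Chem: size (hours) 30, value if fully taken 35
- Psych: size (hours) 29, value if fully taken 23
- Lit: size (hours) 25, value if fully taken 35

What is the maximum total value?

Sort by value density: Bio 45/8≈5.62, Anthro 38/13≈2.92, Stats 37/13≈2.85, Lit 35/25≈1.4, Chem 35/30≈1.17, Psych 23/29≈0.793, Ling 7/14≈0.5.
Bio: take in full, 8 hours for value 45 → 50 left.
Take all of Anthro (13 hours, value 38) → 37 hours left.
All 13 hours of Stats fit (value 37) → 24 remain.
Only 24 hours remain; take 24/25 of Lit for value 35×24/25 = 33.6.
Total value = 153.6.

153.6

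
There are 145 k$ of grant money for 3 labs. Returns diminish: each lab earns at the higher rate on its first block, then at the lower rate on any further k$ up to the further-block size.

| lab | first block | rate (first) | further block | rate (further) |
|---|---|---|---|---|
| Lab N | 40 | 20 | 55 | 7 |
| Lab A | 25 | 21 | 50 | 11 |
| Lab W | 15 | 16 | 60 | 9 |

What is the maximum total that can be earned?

Treat each block as its own option and order by rate: Lab A/T1 21 > Lab N/T1 20 > Lab W/T1 16 > Lab A/T2 11 > Lab W/T2 9 > Lab N/T2 7.
Lab A/T1 (21): +25 ; 120 left.
Lab N T1 at 20: fill all 40 ; 80 left.
Lab W T1 at 16: fill all 15 ; 65 left.
Fill Lab A T2 block (50 at 11) ; 15 left.
Lab W/T2: +15 of 60 at 9; pool empty.
Total = 21×25 + 20×40 + 16×15 + 11×50 + 9×15 = 2250.

2250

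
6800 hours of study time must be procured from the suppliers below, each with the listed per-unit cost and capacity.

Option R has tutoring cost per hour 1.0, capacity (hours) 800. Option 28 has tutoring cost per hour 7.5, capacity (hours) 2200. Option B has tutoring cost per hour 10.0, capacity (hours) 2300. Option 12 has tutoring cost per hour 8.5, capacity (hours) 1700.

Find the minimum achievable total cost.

Cheapest first:
Option R at 1.0: take all 800 hours → 6000 still needed.
Option 28 at 7.5: take all 2200 hours → 3800 still needed.
Option 12 (8.5): use full 1700 → 2100 hours to go.
Option B at 10.0: take 2100 of its 2300 → requirement met.
Cost = 800×1.0 + 2200×7.5 + 1700×8.5 + 2100×10.0 = 52750.

52750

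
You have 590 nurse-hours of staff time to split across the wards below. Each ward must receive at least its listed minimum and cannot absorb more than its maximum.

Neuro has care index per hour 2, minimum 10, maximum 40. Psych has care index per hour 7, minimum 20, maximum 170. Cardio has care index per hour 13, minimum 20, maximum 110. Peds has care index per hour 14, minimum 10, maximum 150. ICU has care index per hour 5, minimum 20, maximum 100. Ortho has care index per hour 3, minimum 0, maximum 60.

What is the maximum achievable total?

5390

Meeting every minimum uses 10+20+20+10+20+0 = 80 nurse-hours, leaving 510.
Order the wards by care index per hour: Peds 14 > Cardio 13 > Psych 7 > ICU 5 > Ortho 3 > Neuro 2.
Peds takes 140 more to reach its cap of 150 — 370 left.
Cardio takes 90 more to reach its cap of 110 — 280 left.
Psych: +150 to 170 (cap) — 130 left.
ICU takes 80 more to reach its cap of 100 — 50 left.
Ortho: +50 (room for 60) → 50. Pool exhausted.
Total = 2×10 + 7×170 + 13×110 + 14×150 + 5×100 + 3×50 = 5390.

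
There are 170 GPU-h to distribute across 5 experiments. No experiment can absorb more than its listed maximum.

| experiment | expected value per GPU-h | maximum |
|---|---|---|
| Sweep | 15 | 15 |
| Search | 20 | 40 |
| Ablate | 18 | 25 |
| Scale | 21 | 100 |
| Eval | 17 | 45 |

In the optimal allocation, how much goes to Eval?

5

Highest expected value per GPU-h first: Scale 21 > Search 20 > Ablate 18 > Eval 17 > Sweep 15.
Scale takes 100 to reach its cap of 100 → 70 left.
Give Search 40 to hit its cap of 40 → 30 left.
Ablate takes 25 to reach its cap of 25 → 5 left.
Eval: +5 (room for 45) → 5. Pool exhausted.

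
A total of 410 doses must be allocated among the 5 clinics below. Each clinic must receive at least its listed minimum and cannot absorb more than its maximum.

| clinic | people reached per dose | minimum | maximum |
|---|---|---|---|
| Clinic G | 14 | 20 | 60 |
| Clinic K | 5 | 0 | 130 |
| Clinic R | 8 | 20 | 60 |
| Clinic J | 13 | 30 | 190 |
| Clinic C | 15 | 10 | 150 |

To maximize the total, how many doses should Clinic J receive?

Meeting every minimum uses 20+0+20+30+10 = 80 doses, leaving 330.
Rank by people reached per dose: Clinic C 15 > Clinic G 14 > Clinic J 13 > Clinic R 8 > Clinic K 5.
Clinic C: +140 to 150 (cap) → 190 left.
Clinic G takes 40 more to reach its cap of 60 → 150 left.
Only 150 left; Clinic J takes them to reach 180.

180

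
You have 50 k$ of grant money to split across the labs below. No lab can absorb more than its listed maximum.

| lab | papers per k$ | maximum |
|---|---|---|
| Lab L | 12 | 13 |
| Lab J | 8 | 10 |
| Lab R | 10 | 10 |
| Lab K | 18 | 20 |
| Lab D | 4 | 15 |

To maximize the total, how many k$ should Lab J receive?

7

Rank by papers per k$: Lab K 18 > Lab L 12 > Lab R 10 > Lab J 8 > Lab D 4.
Lab K takes 20 to reach its cap of 20 — 30 left.
Lab L takes 13 to reach its cap of 13 — 17 left.
Lab R: +10 to 10 (cap) — 7 left.
Lab J has room for 10 but only 7 remain, so it gets 7.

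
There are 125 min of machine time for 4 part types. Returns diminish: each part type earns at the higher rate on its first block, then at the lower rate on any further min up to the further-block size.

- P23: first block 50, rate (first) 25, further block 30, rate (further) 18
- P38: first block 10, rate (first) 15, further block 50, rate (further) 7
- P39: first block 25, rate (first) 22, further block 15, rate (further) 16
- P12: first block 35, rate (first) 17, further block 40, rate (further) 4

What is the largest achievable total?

2680

Rank every tier by rate: P23/T1 25 > P39/T1 22 > P23/T2 18 > P12/T1 17 > P39/T2 16 > P38/T1 15 > P38/T2 7 > P12/T2 4.
P23/T1 (25): +50 → 75 left.
Fill P39 T1 block (25 at 22) → 50 left.
Fill P23 T2 block (30 at 18) → 20 left.
20 remain; put them into P12 T1 at 17.
Total = 25×50 + 22×25 + 18×30 + 17×20 = 2680.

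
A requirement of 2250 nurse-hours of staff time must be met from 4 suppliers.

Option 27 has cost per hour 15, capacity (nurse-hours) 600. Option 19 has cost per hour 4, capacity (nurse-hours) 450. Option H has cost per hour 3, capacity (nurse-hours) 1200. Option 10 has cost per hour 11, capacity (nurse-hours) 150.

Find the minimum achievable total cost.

13800

Use suppliers in increasing cost order.
Option H (3): use full 1200 → 1050 nurse-hours to go.
Take 450 from Option 19 at 4 → need 600 more.
Option 10 (11): use full 150 → 450 nurse-hours to go.
Take 450 from Option 27 at 15 to finish.
Cost = 1200×3 + 450×4 + 150×11 + 450×15 = 13800.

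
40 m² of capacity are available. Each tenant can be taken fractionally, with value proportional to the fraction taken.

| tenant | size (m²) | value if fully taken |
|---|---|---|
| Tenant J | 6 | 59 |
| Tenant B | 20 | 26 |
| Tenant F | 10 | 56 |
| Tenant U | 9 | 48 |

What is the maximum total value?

Sort by value density: Tenant J 59/6≈9.83, Tenant F 56/10≈5.6, Tenant U 48/9≈5.33, Tenant B 26/20≈1.3.
All 6 m² of Tenant J fit (value 59) ; 34 remain.
Take all of Tenant F (10 m², value 56) ; 24 m² left.
Tenant U: take in full, 9 m² for value 48 ; 15 left.
Only 15 m² remain; take 15/20 of Tenant B for value 26×15/20 = 19.5.
Total value = 182.5.

182.5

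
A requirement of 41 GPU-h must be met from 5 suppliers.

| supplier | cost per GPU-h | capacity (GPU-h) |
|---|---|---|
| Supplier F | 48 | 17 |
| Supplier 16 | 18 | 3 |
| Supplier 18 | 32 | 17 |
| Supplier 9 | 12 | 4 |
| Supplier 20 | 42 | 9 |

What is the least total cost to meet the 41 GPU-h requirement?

Fill from the cheapest supplier first.
Supplier 9 (12): use full 4 → 37 GPU-h to go.
Supplier 16 (18): use full 3 → 34 GPU-h to go.
Supplier 18 at 32: take all 17 GPU-h → 17 still needed.
Take 9 from Supplier 20 at 42 → need 8 more.
Supplier F at 48: take 8 of its 17 → requirement met.
Cost = 4×12 + 3×18 + 17×32 + 9×42 + 8×48 = 1408.

1408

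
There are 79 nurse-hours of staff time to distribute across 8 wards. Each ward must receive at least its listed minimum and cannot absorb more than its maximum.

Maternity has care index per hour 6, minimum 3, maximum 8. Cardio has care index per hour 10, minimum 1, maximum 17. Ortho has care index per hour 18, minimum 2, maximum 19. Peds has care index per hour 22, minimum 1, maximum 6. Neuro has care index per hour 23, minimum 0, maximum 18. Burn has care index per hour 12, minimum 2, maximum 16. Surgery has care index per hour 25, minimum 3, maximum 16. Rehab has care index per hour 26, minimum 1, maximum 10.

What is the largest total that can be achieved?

1648

Meeting every minimum uses 3+1+2+1+0+2+3+1 = 13 nurse-hours, leaving 66.
Rank by care index per hour: Rehab 26 > Surgery 25 > Neuro 23 > Peds 22 > Ortho 18 > Burn 12 > Cardio 10 > Maternity 6.
Give Rehab 9 more to hit its cap of 10 → 57 left.
Give Surgery 13 more to hit its cap of 16 → 44 left.
Neuro: +18 to 18 (cap) → 26 left.
Give Peds 5 more to hit its cap of 6 → 21 left.
Ortho takes 17 more to reach its cap of 19 → 4 left.
Only 4 left; Burn takes them to reach 6.
Total = 6×3 + 10×1 + 18×19 + 22×6 + 23×18 + 12×6 + 25×16 + 26×10 = 1648.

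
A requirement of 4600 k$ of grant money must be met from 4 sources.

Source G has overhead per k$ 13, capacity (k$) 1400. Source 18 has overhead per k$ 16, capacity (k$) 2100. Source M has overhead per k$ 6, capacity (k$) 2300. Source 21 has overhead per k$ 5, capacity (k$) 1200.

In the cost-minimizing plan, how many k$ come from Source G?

Fill from the cheapest source first.
Source 21 (5): use full 1200 ; 3400 k$ to go.
Take 2300 from Source M at 6 ; need 1100 more.
Source G (13): take the remaining 1100 ; done.
Source 18: unused.

1100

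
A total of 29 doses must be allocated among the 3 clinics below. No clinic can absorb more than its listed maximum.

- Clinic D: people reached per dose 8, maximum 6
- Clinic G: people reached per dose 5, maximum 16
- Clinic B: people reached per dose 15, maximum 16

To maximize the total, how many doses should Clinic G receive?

Rank by people reached per dose: Clinic B 15 > Clinic D 8 > Clinic G 5.
Clinic B takes 16 to reach its cap of 16 ; 13 left.
Clinic D takes 6 to reach its cap of 6 ; 7 left.
Clinic G: +7 (room for 16) → 7. Pool exhausted.

7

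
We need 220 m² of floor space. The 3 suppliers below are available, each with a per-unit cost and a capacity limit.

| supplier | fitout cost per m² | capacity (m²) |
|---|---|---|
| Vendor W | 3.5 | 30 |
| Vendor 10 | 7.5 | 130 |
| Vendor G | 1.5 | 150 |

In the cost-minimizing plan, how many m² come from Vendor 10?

40

Fill from the cheapest supplier first.
Vendor G (1.5): use full 150 → 70 m² to go.
Vendor W (3.5): use full 30 → 40 m² to go.
Vendor 10 (7.5): take the remaining 40 → done.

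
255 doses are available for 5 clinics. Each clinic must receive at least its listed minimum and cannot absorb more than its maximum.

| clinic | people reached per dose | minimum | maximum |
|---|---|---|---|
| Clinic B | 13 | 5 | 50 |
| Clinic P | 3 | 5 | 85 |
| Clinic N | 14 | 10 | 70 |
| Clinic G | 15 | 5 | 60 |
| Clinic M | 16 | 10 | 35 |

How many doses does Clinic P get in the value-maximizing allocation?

Meeting every minimum uses 5+5+10+5+10 = 35 doses, leaving 220.
Highest people reached per dose first: Clinic M 16 > Clinic G 15 > Clinic N 14 > Clinic B 13 > Clinic P 3.
Give Clinic M 25 more to hit its cap of 35 → 195 left.
Clinic G takes 55 more to reach its cap of 60 → 140 left.
Clinic N takes 60 more to reach its cap of 70 → 80 left.
Clinic B takes 45 more to reach its cap of 50 → 35 left.
Clinic P has room for 80 more but only 35 remain, so it gets 40.

40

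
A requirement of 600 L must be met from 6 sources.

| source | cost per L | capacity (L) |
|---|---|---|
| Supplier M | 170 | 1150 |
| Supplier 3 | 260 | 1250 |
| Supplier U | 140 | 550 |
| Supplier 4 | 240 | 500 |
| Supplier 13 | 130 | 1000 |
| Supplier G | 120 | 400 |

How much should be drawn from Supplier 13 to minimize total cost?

200

Use sources in increasing cost order.
Take 400 from Supplier G at 120 → need 200 more.
Take 200 from Supplier 13 at 130 to finish.
Supplier U, Supplier M, Supplier 4, Supplier 3: unused.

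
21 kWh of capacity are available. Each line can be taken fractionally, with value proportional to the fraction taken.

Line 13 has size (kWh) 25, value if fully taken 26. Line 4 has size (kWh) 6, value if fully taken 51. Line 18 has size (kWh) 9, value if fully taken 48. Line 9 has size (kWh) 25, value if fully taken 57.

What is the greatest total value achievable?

Sort by value density: Line 4 51/6≈8.5, Line 18 48/9≈5.33, Line 9 57/25≈2.28, Line 13 26/25≈1.04.
All 6 kWh of Line 4 fit (value 51) — 15 remain.
All 9 kWh of Line 18 fit (value 48) — 6 remain.
Fill the last 6 kWh with part of Line 9: 6/25 of it earns 13.68.
Total value = 112.68.

112.68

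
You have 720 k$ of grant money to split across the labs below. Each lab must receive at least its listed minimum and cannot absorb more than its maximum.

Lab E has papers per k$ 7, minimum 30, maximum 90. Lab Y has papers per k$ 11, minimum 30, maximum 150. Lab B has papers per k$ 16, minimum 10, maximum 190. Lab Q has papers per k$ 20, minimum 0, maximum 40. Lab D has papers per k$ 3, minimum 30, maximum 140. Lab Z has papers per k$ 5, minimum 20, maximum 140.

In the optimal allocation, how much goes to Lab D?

Meeting every minimum uses 30+30+10+0+30+20 = 120 k$, leaving 600.
Order the labs by papers per k$: Lab Q 20 > Lab B 16 > Lab Y 11 > Lab E 7 > Lab Z 5 > Lab D 3.
Lab Q takes 40 more to reach its cap of 40 → 560 left.
Lab B takes 180 more to reach its cap of 190 → 380 left.
Lab Y takes 120 more to reach its cap of 150 → 260 left.
Give Lab E 60 more to hit its cap of 90 → 200 left.
Give Lab Z 120 more to hit its cap of 140 → 80 left.
Lab D has room for 110 more but only 80 remain, so it gets 110.

110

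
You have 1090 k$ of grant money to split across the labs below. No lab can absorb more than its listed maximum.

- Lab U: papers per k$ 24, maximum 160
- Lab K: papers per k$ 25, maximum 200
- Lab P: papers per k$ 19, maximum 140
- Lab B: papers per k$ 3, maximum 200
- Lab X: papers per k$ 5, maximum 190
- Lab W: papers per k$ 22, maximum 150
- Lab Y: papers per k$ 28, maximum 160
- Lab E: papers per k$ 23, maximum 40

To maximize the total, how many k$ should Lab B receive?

Highest papers per k$ first: Lab Y 28 > Lab K 25 > Lab U 24 > Lab E 23 > Lab W 22 > Lab P 19 > Lab X 5 > Lab B 3.
Lab Y: +160 to 160 (cap) — 930 left.
Give Lab K 200 to hit its cap of 200 — 730 left.
Lab U takes 160 to reach its cap of 160 — 570 left.
Lab E takes 40 to reach its cap of 40 — 530 left.
Give Lab W 150 to hit its cap of 150 — 380 left.
Lab P takes 140 to reach its cap of 140 — 240 left.
Lab X takes 190 to reach its cap of 190 — 50 left.
Only 50 left; Lab B takes them to reach 50.

50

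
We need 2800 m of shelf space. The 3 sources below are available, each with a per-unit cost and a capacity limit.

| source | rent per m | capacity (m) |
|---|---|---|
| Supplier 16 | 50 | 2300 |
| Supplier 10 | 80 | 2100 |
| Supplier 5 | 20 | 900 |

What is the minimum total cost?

Fill from the cheapest source first.
Take 900 from Supplier 5 at 20 — need 1900 more.
Take 1900 from Supplier 16 at 50 to finish.
Supplier 10: unused.
Cost = 900×20 + 1900×50 = 113000.

113000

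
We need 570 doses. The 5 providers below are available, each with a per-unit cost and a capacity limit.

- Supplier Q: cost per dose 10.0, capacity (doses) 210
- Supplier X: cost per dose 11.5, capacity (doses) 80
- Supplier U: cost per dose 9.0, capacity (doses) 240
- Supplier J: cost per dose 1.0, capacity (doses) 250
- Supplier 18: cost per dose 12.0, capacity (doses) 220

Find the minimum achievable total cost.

Cheapest first:
Supplier J at 1.0: take all 250 doses — 320 still needed.
Supplier U (9.0): use full 240 — 80 doses to go.
Supplier Q (10.0): take the remaining 80 — done.
Supplier X, Supplier 18: unused.
Cost = 250×1.0 + 240×9.0 + 80×10.0 = 3210.

3210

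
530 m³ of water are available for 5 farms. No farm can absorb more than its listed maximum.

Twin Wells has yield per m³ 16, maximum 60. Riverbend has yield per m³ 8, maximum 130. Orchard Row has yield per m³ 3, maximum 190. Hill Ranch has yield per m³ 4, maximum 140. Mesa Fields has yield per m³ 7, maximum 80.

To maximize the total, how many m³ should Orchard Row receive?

120

Highest yield per m³ first: Twin Wells 16 > Riverbend 8 > Mesa Fields 7 > Hill Ranch 4 > Orchard Row 3.
Give Twin Wells 60 to hit its cap of 60 → 470 left.
Riverbend takes 130 to reach its cap of 130 → 340 left.
Mesa Fields: +80 to 80 (cap) → 260 left.
Hill Ranch takes 140 to reach its cap of 140 → 120 left.
Orchard Row has room for 190 but only 120 remain, so it gets 120.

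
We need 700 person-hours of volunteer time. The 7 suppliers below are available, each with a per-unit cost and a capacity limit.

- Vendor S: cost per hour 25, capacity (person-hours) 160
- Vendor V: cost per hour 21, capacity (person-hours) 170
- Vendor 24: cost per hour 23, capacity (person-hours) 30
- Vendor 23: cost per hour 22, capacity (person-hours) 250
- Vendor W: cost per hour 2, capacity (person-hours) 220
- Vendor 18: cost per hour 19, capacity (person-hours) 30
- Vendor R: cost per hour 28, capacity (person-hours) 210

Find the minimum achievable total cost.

Use suppliers in increasing cost order.
Take 220 from Vendor W at 2 ; need 480 more.
Vendor 18 at 19: take all 30 person-hours ; 450 still needed.
Take 170 from Vendor V at 21 ; need 280 more.
Vendor 23 (22): use full 250 ; 30 person-hours to go.
Vendor 24 at 23: take all 30 person-hours ; 0 still needed.
Vendor S, Vendor R: unused.
Cost = 220×2 + 30×19 + 170×21 + 250×22 + 30×23 = 10770.

10770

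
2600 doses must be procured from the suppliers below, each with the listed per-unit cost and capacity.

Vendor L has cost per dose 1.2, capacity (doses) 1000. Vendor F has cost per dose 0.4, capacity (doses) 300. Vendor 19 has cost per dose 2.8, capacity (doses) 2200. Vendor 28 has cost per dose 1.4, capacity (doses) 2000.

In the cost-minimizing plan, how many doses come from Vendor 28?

1300

Fill from the cheapest supplier first.
Vendor F at 0.4: take all 300 doses — 2300 still needed.
Take 1000 from Vendor L at 1.2 — need 1300 more.
Vendor 28 (1.4): take the remaining 1300 — done.
Vendor 19: unused.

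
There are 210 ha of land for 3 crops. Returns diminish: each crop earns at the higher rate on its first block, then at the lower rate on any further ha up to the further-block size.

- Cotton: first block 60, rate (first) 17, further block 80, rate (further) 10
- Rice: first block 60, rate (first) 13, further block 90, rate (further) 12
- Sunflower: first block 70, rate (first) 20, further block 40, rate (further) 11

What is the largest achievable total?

3440

Treat each block as its own option and order by rate: Sunflower/T1 20 > Cotton/T1 17 > Rice/T1 13 > Rice/T2 12 > Sunflower/T2 11 > Cotton/T2 10.
Sunflower/T1 (20): +70 ; 140 left.
Cotton T1 at 17: fill all 60 ; 80 left.
Fill Rice T1 block (60 at 13) ; 20 left.
20 remain; put them into Rice T2 at 12.
Total = 20×70 + 17×60 + 13×60 + 12×20 = 3440.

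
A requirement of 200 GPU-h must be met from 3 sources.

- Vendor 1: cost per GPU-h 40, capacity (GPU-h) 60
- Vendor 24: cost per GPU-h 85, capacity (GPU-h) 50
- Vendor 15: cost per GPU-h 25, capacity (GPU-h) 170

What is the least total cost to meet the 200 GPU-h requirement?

Use sources in increasing cost order.
Vendor 15 (25): use full 170 ; 30 GPU-h to go.
Take 30 from Vendor 1 at 40 to finish.
Vendor 24: unused.
Cost = 170×25 + 30×40 = 5450.

5450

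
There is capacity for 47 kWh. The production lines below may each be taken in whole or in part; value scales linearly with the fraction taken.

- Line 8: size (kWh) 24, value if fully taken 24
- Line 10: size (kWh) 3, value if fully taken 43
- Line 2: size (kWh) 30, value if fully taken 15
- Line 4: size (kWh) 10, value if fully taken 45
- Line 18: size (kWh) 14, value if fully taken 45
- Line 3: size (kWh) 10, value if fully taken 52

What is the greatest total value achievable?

195

Rank by value-to-size ratio: Line 10 43/3≈14.3, Line 3 52/10≈5.2, Line 4 45/10≈4.5, Line 18 45/14≈3.21, Line 8 24/24≈1, Line 2 15/30≈0.5.
All 3 kWh of Line 10 fit (value 43) ; 44 remain.
All 10 kWh of Line 3 fit (value 52) ; 34 remain.
All 10 kWh of Line 4 fit (value 45) ; 24 remain.
Line 18: take in full, 14 kWh for value 45 ; 10 left.
10 kWh left: a 10/24 share of Line 8 gives 24×10/24 = 10.
Total value = 195.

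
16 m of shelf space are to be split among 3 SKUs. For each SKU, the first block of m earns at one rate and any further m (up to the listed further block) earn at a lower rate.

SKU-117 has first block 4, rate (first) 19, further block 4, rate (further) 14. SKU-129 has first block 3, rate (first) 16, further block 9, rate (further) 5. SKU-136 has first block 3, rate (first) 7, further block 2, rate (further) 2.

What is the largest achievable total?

211

Order all 6 blocks by rate: SKU-117/first 19 > SKU-129/first 16 > SKU-117/second 14 > SKU-136/first 7 > SKU-129/second 5 > SKU-136/second 2.
SKU-117 first at 19: fill all 4 — 12 left.
Fill SKU-129 first block (3 at 16) — 9 left.
Fill SKU-117 second block (4 at 14) — 5 left.
Fill SKU-136 first block (3 at 7) — 2 left.
SKU-129 second at 5: only 2 left, fill 2.
Total = 19×4 + 16×3 + 14×4 + 7×3 + 5×2 = 211.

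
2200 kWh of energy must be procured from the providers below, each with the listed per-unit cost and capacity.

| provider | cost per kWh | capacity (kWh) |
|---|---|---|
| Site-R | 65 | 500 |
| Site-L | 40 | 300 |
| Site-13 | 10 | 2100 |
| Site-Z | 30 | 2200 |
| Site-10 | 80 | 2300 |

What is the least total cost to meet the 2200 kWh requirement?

24000

Fill from the cheapest provider first.
Site-13 at 10: take all 2100 kWh ; 100 still needed.
Site-Z at 30: take 100 of its 2200 ; requirement met.
Site-L, Site-R, Site-10: unused.
Cost = 2100×10 + 100×30 = 24000.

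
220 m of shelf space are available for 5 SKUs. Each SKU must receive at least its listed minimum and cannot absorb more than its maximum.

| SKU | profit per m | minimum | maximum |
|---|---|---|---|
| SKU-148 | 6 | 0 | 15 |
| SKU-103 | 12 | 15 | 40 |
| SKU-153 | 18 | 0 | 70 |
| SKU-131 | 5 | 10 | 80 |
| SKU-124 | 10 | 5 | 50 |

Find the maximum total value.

2555

Meeting every minimum uses 0+15+0+10+5 = 30 m, leaving 190.
Highest profit per m first: SKU-153 18 > SKU-103 12 > SKU-124 10 > SKU-148 6 > SKU-131 5.
Give SKU-153 70 more to hit its cap of 70 ; 120 left.
SKU-103 takes 25 more to reach its cap of 40 ; 95 left.
SKU-124: +45 to 50 (cap) ; 50 left.
Give SKU-148 15 more to hit its cap of 15 ; 35 left.
SKU-131: +35 (room for 70) → 45. Pool exhausted.
Total = 6×15 + 12×40 + 18×70 + 5×45 + 10×50 = 2555.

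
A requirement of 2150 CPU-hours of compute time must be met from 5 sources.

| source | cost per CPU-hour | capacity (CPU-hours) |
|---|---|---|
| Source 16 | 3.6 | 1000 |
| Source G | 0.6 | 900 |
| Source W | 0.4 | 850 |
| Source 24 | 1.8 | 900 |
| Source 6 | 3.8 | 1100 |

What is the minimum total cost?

1600

Fill from the cheapest source first.
Source W at 0.4: take all 850 CPU-hours ; 1300 still needed.
Source G (0.6): use full 900 ; 400 CPU-hours to go.
Take 400 from Source 24 at 1.8 to finish.
Source 16, Source 6: unused.
Cost = 850×0.4 + 900×0.6 + 400×1.8 = 1600.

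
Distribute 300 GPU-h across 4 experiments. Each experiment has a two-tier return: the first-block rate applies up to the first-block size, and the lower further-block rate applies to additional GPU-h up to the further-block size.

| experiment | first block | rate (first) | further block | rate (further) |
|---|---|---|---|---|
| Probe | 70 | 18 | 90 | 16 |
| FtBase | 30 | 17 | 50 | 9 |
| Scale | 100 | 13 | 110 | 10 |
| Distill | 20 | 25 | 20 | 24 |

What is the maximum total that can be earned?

Treat each block as its own option and order by rate: Distill/T1 25 > Distill/T2 24 > Probe/T1 18 > FtBase/T1 17 > Probe/T2 16 > Scale/T1 13 > Scale/T2 10 > FtBase/T2 9.
Distill T1 at 25: fill all 20 → 280 left.
Fill Distill T2 block (20 at 24) → 260 left.
Probe/T1 (18): +70 → 190 left.
Fill FtBase T1 block (30 at 17) → 160 left.
Probe T2 at 16: fill all 90 → 70 left.
Scale T1 at 13: only 70 left, fill 70.
Total = 25×20 + 24×20 + 18×70 + 17×30 + 16×90 + 13×70 = 5100.

5100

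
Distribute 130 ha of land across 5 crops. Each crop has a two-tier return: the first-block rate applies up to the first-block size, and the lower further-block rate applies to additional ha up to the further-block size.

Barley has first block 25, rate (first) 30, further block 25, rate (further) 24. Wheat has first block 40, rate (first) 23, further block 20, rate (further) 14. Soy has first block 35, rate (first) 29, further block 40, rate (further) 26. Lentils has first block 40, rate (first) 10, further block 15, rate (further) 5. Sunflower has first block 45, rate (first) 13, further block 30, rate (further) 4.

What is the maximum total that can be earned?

3520

Rank every tier by rate: Barley/first 30 > Soy/first 29 > Soy/second 26 > Barley/second 24 > Wheat/first 23 > Wheat/second 14 > Sunflower/first 13 > Lentils/first 10 > Lentils/second 5 > Sunflower/second 4.
Barley first at 30: fill all 25 ; 105 left.
Fill Soy first block (35 at 29) ; 70 left.
Fill Soy second block (40 at 26) ; 30 left.
Barley second at 24: fill all 25 ; 5 left.
Wheat/first: +5 of 40 at 23; pool empty.
Total = 30×25 + 29×35 + 26×40 + 24×25 + 23×5 = 3520.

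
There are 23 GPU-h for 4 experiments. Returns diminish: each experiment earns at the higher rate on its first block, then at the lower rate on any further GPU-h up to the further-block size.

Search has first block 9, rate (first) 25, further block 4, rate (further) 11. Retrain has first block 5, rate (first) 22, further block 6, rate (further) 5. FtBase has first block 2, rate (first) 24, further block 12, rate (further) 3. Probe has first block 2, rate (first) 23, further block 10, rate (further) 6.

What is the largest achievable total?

Treat each block as its own option and order by rate: Search/first 25 > FtBase/first 24 > Probe/first 23 > Retrain/first 22 > Search/second 11 > Probe/second 6 > Retrain/second 5 > FtBase/second 3.
Search/first (25): +9 ; 14 left.
Fill FtBase first block (2 at 24) ; 12 left.
Fill Probe first block (2 at 23) ; 10 left.
Fill Retrain first block (5 at 22) ; 5 left.
Search second at 11: fill all 4 ; 1 left.
Probe second at 6: only 1 left, fill 1.
Total = 25×9 + 24×2 + 23×2 + 22×5 + 11×4 + 6×1 = 479.

479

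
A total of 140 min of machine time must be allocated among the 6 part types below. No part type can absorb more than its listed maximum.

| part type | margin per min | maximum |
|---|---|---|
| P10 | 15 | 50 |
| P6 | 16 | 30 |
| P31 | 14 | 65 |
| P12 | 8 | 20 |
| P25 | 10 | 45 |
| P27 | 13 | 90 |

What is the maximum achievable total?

2070

Highest margin per min first: P6 16 > P10 15 > P31 14 > P27 13 > P25 10 > P12 8.
P6 takes 30 to reach its cap of 30 — 110 left.
Give P10 50 to hit its cap of 50 — 60 left.
Only 60 left; P31 takes them to reach 60.
Total = 15×50 + 16×30 + 14×60 = 2070.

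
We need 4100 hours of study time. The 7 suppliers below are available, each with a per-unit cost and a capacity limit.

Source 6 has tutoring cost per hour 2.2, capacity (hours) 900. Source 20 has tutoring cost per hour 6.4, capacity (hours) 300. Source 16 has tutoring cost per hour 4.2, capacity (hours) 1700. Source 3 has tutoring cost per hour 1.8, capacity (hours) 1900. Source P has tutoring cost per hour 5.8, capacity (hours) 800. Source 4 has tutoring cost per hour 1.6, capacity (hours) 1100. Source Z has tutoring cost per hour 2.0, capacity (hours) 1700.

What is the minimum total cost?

Fill from the cheapest supplier first.
Source 4 (1.6): use full 1100 — 3000 hours to go.
Source 3 (1.8): use full 1900 — 1100 hours to go.
Source Z (2.0): take the remaining 1100 — done.
Source 6, Source 16, Source P, Source 20: unused.
Cost = 1100×1.6 + 1900×1.8 + 1100×2.0 = 7380.

7380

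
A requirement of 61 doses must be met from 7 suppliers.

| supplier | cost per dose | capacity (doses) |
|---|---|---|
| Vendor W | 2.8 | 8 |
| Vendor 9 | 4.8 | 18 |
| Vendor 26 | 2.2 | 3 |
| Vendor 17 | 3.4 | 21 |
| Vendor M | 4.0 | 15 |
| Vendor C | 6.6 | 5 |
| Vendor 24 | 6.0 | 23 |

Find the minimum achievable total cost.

Cheapest first:
Vendor 26 at 2.2: take all 3 doses — 58 still needed.
Take 8 from Vendor W at 2.8 — need 50 more.
Vendor 17 (3.4): use full 21 — 29 doses to go.
Take 15 from Vendor M at 4.0 — need 14 more.
Take 14 from Vendor 9 at 4.8 to finish.
Vendor 24, Vendor C: unused.
Cost = 3×2.2 + 8×2.8 + 21×3.4 + 15×4.0 + 14×4.8 = 227.6.

227.6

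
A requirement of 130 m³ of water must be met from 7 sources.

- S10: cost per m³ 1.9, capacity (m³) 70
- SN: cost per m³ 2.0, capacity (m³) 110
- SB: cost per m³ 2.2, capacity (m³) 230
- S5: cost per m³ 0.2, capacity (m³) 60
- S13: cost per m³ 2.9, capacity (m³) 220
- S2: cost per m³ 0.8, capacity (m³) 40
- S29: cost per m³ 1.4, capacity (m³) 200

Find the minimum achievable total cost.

86

Fill from the cheapest source first.
S5 (0.2): use full 60 → 70 m³ to go.
S2 at 0.8: take all 40 m³ → 30 still needed.
S29 at 1.4: take 30 of its 200 → requirement met.
S10, SN, SB, S13: unused.
Cost = 60×0.2 + 40×0.8 + 30×1.4 = 86.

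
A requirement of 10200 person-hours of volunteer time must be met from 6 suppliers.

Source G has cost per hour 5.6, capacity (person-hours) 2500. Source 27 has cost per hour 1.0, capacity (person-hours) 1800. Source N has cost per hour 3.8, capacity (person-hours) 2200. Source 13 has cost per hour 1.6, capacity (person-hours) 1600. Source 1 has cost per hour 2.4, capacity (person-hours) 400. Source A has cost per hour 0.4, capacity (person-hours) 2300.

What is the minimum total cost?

25240

Use suppliers in increasing cost order.
Take 2300 from Source A at 0.4 → need 7900 more.
Source 27 at 1.0: take all 1800 person-hours → 6100 still needed.
Take 1600 from Source 13 at 1.6 → need 4500 more.
Source 1 (2.4): use full 400 → 4100 person-hours to go.
Source N at 3.8: take all 2200 person-hours → 1900 still needed.
Source G (5.6): take the remaining 1900 → done.
Cost = 2300×0.4 + 1800×1.0 + 1600×1.6 + 400×2.4 + 2200×3.8 + 1900×5.6 = 25240.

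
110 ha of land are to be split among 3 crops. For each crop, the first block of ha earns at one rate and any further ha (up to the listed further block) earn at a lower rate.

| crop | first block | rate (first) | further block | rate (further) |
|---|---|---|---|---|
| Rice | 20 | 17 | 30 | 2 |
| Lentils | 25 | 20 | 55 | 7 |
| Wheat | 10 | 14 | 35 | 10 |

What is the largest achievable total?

1470

Treat each block as its own option and order by rate: Lentils/first 20 > Rice/first 17 > Wheat/first 14 > Wheat/second 10 > Lentils/second 7 > Rice/second 2.
Lentils first at 20: fill all 25 → 85 left.
Fill Rice first block (20 at 17) → 65 left.
Fill Wheat first block (10 at 14) → 55 left.
Fill Wheat second block (35 at 10) → 20 left.
20 remain; put them into Lentils second at 7.
Total = 20×25 + 17×20 + 14×10 + 10×35 + 7×20 = 1470.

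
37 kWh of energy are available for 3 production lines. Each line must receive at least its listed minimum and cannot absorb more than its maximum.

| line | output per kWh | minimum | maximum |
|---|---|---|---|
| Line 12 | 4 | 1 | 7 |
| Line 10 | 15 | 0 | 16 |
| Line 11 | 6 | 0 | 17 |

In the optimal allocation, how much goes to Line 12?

Meeting every minimum uses 1+0+0 = 1 kWh, leaving 36.
Rank by output per kWh: Line 10 15 > Line 11 6 > Line 12 4.
Give Line 10 16 more to hit its cap of 16 → 20 left.
Line 11: +17 to 17 (cap) → 3 left.
Only 3 left; Line 12 takes them to reach 4.

4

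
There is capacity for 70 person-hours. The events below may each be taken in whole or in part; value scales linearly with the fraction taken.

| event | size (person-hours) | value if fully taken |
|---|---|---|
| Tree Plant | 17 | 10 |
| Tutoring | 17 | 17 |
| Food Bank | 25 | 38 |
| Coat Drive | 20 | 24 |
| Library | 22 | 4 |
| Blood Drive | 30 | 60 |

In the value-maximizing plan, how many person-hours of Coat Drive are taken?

15

Sort by value density: Blood Drive 60/30≈2, Food Bank 38/25≈1.52, Coat Drive 24/20≈1.2, Tutoring 17/17≈1, Tree Plant 10/17≈0.588, Library 4/22≈0.182.
Take all of Blood Drive (30 person-hours, value 60) → 40 person-hours left.
Food Bank: take in full, 25 person-hours for value 38 → 15 left.
Only 15 person-hours remain; take 15/20 of Coat Drive for value 24×15/20 = 18.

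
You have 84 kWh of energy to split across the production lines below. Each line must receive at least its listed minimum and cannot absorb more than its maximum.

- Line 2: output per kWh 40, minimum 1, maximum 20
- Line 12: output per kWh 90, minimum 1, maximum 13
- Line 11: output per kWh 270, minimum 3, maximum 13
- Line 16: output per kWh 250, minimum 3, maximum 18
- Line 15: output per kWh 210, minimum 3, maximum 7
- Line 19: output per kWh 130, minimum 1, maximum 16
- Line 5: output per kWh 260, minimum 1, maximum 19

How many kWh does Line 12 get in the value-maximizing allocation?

Meeting every minimum uses 1+1+3+3+3+1+1 = 13 kWh, leaving 71.
Highest output per kWh first: Line 11 270 > Line 5 260 > Line 16 250 > Line 15 210 > Line 19 130 > Line 12 90 > Line 2 40.
Line 11 takes 10 more to reach its cap of 13 ; 61 left.
Line 5 takes 18 more to reach its cap of 19 ; 43 left.
Line 16: +15 to 18 (cap) ; 28 left.
Line 15 takes 4 more to reach its cap of 7 ; 24 left.
Line 19 takes 15 more to reach its cap of 16 ; 9 left.
Line 12: +9 (room for 12) → 10. Pool exhausted.

10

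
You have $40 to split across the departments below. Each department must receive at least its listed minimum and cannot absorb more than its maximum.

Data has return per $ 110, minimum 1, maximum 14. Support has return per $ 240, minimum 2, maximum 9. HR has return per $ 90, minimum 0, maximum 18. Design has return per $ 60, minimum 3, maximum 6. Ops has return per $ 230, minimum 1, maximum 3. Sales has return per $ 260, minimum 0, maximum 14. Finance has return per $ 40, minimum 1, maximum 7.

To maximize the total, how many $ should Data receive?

Meeting every minimum uses 1+2+0+3+1+0+1 = 8 $, leaving 32.
Highest return per $ first: Sales 260 > Support 240 > Ops 230 > Data 110 > HR 90 > Design 60 > Finance 40.
Sales takes 14 more to reach its cap of 14 ; 18 left.
Give Support 7 more to hit its cap of 9 ; 11 left.
Ops: +2 to 3 (cap) ; 9 left.
Data: +9 (room for 13) → 10. Pool exhausted.

10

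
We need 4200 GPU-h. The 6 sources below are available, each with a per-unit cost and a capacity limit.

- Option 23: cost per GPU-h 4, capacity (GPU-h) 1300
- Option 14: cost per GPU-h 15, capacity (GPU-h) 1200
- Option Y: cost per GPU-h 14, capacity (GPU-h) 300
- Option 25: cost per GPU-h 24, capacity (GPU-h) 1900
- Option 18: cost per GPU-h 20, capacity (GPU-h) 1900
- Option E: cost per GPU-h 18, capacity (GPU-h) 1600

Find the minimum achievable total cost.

52600

Cheapest first:
Take 1300 from Option 23 at 4 → need 2900 more.
Option Y (14): use full 300 → 2600 GPU-h to go.
Take 1200 from Option 14 at 15 → need 1400 more.
Take 1400 from Option E at 18 to finish.
Option 18, Option 25: unused.
Cost = 1300×4 + 300×14 + 1200×15 + 1400×18 = 52600.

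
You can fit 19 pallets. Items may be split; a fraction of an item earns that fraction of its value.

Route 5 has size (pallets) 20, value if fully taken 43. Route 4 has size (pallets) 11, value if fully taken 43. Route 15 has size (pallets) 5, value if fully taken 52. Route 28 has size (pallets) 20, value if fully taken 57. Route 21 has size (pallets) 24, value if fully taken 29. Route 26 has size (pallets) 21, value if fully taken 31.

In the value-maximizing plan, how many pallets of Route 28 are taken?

3

Best value per unit of size first: Route 15 52/5≈10.4, Route 4 43/11≈3.91, Route 28 57/20≈2.85, Route 5 43/20≈2.15, Route 26 31/21≈1.48, Route 21 29/24≈1.21.
Route 15: take in full, 5 pallets for value 52 ; 14 left.
Take all of Route 4 (11 pallets, value 43) ; 3 pallets left.
Only 3 pallets remain; take 3/20 of Route 28 for value 57×3/20 = 8.55.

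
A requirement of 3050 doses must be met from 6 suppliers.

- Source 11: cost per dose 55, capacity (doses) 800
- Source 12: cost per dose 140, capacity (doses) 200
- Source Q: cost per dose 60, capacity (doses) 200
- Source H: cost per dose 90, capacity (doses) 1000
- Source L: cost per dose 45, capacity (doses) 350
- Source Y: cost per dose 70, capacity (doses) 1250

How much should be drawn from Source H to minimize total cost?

Use suppliers in increasing cost order.
Take 350 from Source L at 45 — need 2700 more.
Take 800 from Source 11 at 55 — need 1900 more.
Source Q at 60: take all 200 doses — 1700 still needed.
Source Y at 70: take all 1250 doses — 450 still needed.
Source H (90): take the remaining 450 — done.
Source 12: unused.

450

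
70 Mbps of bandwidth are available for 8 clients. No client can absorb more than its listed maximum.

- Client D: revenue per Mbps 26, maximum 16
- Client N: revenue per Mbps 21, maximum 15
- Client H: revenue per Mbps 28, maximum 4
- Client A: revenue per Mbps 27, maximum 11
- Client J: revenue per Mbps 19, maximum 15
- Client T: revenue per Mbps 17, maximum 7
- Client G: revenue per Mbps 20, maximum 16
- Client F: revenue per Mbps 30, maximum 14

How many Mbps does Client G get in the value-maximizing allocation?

Order the clients by revenue per Mbps: Client F 30 > Client H 28 > Client A 27 > Client D 26 > Client N 21 > Client G 20 > Client J 19 > Client T 17.
Client F: +14 to 14 (cap) — 56 left.
Client H: +4 to 4 (cap) — 52 left.
Client A takes 11 to reach its cap of 11 — 41 left.
Client D takes 16 to reach its cap of 16 — 25 left.
Client N: +15 to 15 (cap) — 10 left.
Only 10 left; Client G takes them to reach 10.

10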